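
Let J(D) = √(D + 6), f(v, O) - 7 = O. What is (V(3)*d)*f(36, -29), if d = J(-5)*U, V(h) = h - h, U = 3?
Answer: 0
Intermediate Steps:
f(v, O) = 7 + O
J(D) = √(6 + D)
V(h) = 0
d = 3 (d = √(6 - 5)*3 = √1*3 = 1*3 = 3)
(V(3)*d)*f(36, -29) = (0*3)*(7 - 29) = 0*(-22) = 0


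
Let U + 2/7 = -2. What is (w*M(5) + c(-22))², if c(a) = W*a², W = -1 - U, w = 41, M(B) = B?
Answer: 33535681/49 ≈ 6.8440e+5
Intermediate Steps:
U = -16/7 (U = -2/7 - 2 = -16/7 ≈ -2.2857)
W = 9/7 (W = -1 - 1*(-16/7) = -1 + 16/7 = 9/7 ≈ 1.2857)
c(a) = 9*a²/7
(w*M(5) + c(-22))² = (41*5 + (9/7)*(-22)²)² = (205 + (9/7)*484)² = (205 + 4356/7)² = (5791/7)² = 33535681/49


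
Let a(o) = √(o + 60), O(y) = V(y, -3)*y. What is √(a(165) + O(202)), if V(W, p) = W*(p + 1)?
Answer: I*√81593 ≈ 285.65*I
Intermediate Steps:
V(W, p) = W*(1 + p)
O(y) = -2*y² (O(y) = (y*(1 - 3))*y = (y*(-2))*y = (-2*y)*y = -2*y²)
a(o) = √(60 + o)
√(a(165) + O(202)) = √(√(60 + 165) - 2*202²) = √(√225 - 2*40804) = √(15 - 81608) = √(-81593) = I*√81593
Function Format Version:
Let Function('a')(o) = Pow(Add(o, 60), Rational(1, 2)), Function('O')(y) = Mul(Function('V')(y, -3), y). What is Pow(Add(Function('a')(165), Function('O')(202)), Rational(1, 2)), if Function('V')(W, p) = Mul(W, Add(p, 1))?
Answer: Mul(I, Pow(81593, Rational(1, 2))) ≈ Mul(285.65, I)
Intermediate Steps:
Function('V')(W, p) = Mul(W, Add(1, p))
Function('O')(y) = Mul(-2, Pow(y, 2)) (Function('O')(y) = Mul(Mul(y, Add(1, -3)), y) = Mul(Mul(y, -2), y) = Mul(Mul(-2, y), y) = Mul(-2, Pow(y, 2)))
Function('a')(o) = Pow(Add(60, o), Rational(1, 2))
Pow(Add(Function('a')(165), Function('O')(202)), Rational(1, 2)) = Pow(Add(Pow(Add(60, 165), Rational(1, 2)), Mul(-2, Pow(202, 2))), Rational(1, 2)) = Pow(Add(Pow(225, Rational(1, 2)), Mul(-2, 40804)), Rational(1, 2)) = Pow(Add(15, -81608), Rational(1, 2)) = Pow(-81593, Rational(1, 2)) = Mul(I, Pow(81593, Rational(1, 2)))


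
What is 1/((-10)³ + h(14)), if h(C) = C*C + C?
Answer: -1/790 ≈ -0.0012658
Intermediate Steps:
h(C) = C + C² (h(C) = C² + C = C + C²)
1/((-10)³ + h(14)) = 1/((-10)³ + 14*(1 + 14)) = 1/(-1000 + 14*15) = 1/(-1000 + 210) = 1/(-790) = -1/790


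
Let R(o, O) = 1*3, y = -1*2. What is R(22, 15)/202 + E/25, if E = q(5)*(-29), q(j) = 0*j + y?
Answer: 11791/5050 ≈ 2.3349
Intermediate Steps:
y = -2
q(j) = -2 (q(j) = 0*j - 2 = 0 - 2 = -2)
R(o, O) = 3
E = 58 (E = -2*(-29) = 58)
R(22, 15)/202 + E/25 = 3/202 + 58/25 = 11791/5050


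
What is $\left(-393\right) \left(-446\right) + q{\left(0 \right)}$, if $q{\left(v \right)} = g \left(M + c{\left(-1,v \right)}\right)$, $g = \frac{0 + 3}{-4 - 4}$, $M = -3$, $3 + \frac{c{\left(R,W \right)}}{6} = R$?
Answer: $\frac{1402305}{8} \approx 1.7529 \cdot 10^{5}$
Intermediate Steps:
$c{\left(R,W \right)} = -18 + 6 R$
$g = - \frac{3}{8}$ ($g = \frac{3}{-8} = 3 \left(- \frac{1}{8}\right) = - \frac{3}{8} \approx -0.375$)
$q{\left(v \right)} = \frac{81}{8}$ ($q{\left(v \right)} = - \frac{3 \left(-3 + \left(-18 + 6 \left(-1\right)\right)\right)}{8} = - \frac{3 \left(-3 - 24\right)}{8} = \left(- \frac{3}{8}\right) \left(-27\right) = \frac{81}{8}$)
$\left(-393\right) \left(-446\right) + q{\left(0 \right)} = \left(-393\right) \left(-446\right) + \frac{81}{8} = 175278 + \frac{81}{8} = \frac{1402305}{8}$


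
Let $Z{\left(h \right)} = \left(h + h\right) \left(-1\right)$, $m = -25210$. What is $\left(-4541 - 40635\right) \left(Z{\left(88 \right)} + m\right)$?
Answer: $1146837936$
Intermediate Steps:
$Z{\left(h \right)} = - 2 h$ ($Z{\left(h \right)} = 2 h \left(-1\right) = - 2 h$)
$\left(-4541 - 40635\right) \left(Z{\left(88 \right)} + m\right) = \left(-4541 - 40635\right) \left(\left(-2\right) 88 - 25210\right) = - 45176 \left(-176 - 25210\right) = \left(-45176\right) \left(-25386\right) = 1146837936$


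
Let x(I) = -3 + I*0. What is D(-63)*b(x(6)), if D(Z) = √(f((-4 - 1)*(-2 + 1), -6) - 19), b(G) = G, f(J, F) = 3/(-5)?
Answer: -21*I*√10/5 ≈ -13.282*I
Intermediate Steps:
x(I) = -3 (x(I) = -3 + 0 = -3)
f(J, F) = -⅗ (f(J, F) = 3*(-⅕) = -⅗)
D(Z) = 7*I*√10/5 (D(Z) = √(-⅗ - 19) = √(-98/5) = 7*I*√10/5)
D(-63)*b(x(6)) = (7*I*√10/5)*(-3) = -21*I*√10/5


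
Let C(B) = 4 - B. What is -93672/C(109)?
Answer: 31224/35 ≈ 892.11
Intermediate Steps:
-93672/C(109) = -93672/(4 - 1*109) = -93672/(4 - 109) = -93672/(-105) = -93672*(-1/105) = 31224/35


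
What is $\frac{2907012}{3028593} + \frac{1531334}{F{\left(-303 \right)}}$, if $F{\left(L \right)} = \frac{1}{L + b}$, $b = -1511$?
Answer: $- \frac{2804315466889152}{1009531} \approx -2.7778 \cdot 10^{9}$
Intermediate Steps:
$F{\left(L \right)} = \frac{1}{-1511 + L}$ ($F{\left(L \right)} = \frac{1}{L - 1511} = \frac{1}{-1511 + L}$)
$\frac{2907012}{3028593} + \frac{1531334}{F{\left(-303 \right)}} = \frac{2907012}{3028593} + \frac{1531334}{\frac{1}{-1511 - 303}} = 2907012 \cdot \frac{1}{3028593} + \frac{1531334}{\frac{1}{-1814}} = \frac{969004}{1009531} + \frac{1531334}{- \frac{1}{1814}} = \frac{969004}{1009531} + 1531334 \left(-1814\right) = \frac{969004}{1009531} - 2777839876 = - \frac{2804315466889152}{1009531}$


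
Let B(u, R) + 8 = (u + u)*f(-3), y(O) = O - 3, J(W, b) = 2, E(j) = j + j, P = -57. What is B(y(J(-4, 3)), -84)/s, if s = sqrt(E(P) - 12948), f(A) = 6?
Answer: 10*I*sqrt(13062)/6531 ≈ 0.17499*I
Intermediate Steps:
E(j) = 2*j
y(O) = -3 + O
s = I*sqrt(13062) (s = sqrt(2*(-57) - 12948) = sqrt(-114 - 12948) = sqrt(-13062) = I*sqrt(13062) ≈ 114.29*I)
B(u, R) = -8 + 12*u (B(u, R) = -8 + (u + u)*6 = -8 + (2*u)*6 = -8 + 12*u)
B(y(J(-4, 3)), -84)/s = (-8 + 12*(-3 + 2))/((I*sqrt(13062))) = (-8 + 12*(-1))*(-I*sqrt(13062)/13062) = (-8 - 12)*(-I*sqrt(13062)/13062) = -(-10)*I*sqrt(13062)/6531 = 10*I*sqrt(13062)/6531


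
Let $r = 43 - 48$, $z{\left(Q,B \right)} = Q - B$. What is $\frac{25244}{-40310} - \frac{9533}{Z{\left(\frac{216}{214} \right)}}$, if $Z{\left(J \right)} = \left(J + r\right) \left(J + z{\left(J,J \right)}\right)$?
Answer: $\frac{2199201477983}{929467980} \approx 2366.1$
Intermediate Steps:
$r = -5$ ($r = 43 - 48 = -5$)
$Z{\left(J \right)} = J \left(-5 + J\right)$ ($Z{\left(J \right)} = \left(J - 5\right) \left(J + \left(J - J\right)\right) = \left(-5 + J\right) \left(J + 0\right) = \left(-5 + J\right) J = J \left(-5 + J\right)$)
$\frac{25244}{-40310} - \frac{9533}{Z{\left(\frac{216}{214} \right)}} = \frac{25244}{-40310} - \frac{9533}{\frac{216}{214} \left(-5 + \frac{216}{214}\right)} = 25244 \left(- \frac{1}{40310}\right) - \frac{9533}{216 \cdot \frac{1}{214} \left(-5 + 216 \cdot \frac{1}{214}\right)} = - \frac{12622}{20155} - \frac{9533}{\frac{108}{107} \left(-5 + \frac{108}{107}\right)} = - \frac{12622}{20155} - \frac{9533}{\frac{108}{107} \left(- \frac{427}{107}\right)} = - \frac{12622}{20155} - \frac{9533}{- \frac{46116}{11449}} = - \frac{12622}{20155} - - \frac{109143317}{46116} = - \frac{12622}{20155} + \frac{109143317}{46116} = \frac{2199201477983}{929467980}$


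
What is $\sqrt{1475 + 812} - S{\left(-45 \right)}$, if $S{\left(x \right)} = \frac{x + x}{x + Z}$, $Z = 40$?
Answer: $-18 + \sqrt{2287} \approx 29.823$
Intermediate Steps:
$S{\left(x \right)} = \frac{2 x}{40 + x}$ ($S{\left(x \right)} = \frac{x + x}{x + 40} = \frac{2 x}{40 + x}$)
$\sqrt{1475 + 812} - S{\left(-45 \right)} = \sqrt{1475 + 812} - 2 \left(-45\right) \frac{1}{40 - 45} = \sqrt{2287} - 2 \left(-45\right) \frac{1}{-5} = \sqrt{2287} - 2 \left(-45\right) \left(- \frac{1}{5}\right) = \sqrt{2287} - 18 = -18 + \sqrt{2287}$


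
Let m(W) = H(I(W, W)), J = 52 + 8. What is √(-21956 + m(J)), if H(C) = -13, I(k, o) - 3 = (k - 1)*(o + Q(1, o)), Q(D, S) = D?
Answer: 3*I*√2441 ≈ 148.22*I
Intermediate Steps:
I(k, o) = 3 + (1 + o)*(-1 + k) (I(k, o) = 3 + (k - 1)*(o + 1) = 3 + (-1 + k)*(1 + o) = 3 + (1 + o)*(-1 + k))
J = 60
m(W) = -13
√(-21956 + m(J)) = √(-21956 - 13) = √(-21969) = 3*I*√2441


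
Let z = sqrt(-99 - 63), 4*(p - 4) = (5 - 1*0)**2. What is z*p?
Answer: 369*I*sqrt(2)/4 ≈ 130.46*I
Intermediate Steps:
p = 41/4 (p = 4 + (5 - 1*0)**2/4 = 4 + (5 + 0)**2/4 = 4 + (1/4)*5**2 = 4 + (1/4)*25 = 4 + 25/4 = 41/4 ≈ 10.250)
z = 9*I*sqrt(2) (z = sqrt(-162) = 9*I*sqrt(2) ≈ 12.728*I)
z*p = (9*I*sqrt(2))*(41/4) = 369*I*sqrt(2)/4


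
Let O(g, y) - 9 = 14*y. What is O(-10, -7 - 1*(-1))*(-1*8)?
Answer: 600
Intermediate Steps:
O(g, y) = 9 + 14*y
O(-10, -7 - 1*(-1))*(-1*8) = (9 + 14*(-7 - 1*(-1)))*(-1*8) = (9 + 14*(-7 + 1))*(-8) = (9 + 14*(-6))*(-8) = (9 - 84)*(-8) = -75*(-8) = 600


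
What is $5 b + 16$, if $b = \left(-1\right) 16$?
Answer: $-64$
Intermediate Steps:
$b = -16$
$5 b + 16 = 5 \left(-16\right) + 16 = -80 + 16 = -64$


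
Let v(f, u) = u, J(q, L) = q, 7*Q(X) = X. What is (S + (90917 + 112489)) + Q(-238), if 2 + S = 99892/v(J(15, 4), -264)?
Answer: 13397447/66 ≈ 2.0299e+5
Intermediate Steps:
Q(X) = X/7
S = -25105/66 (S = -2 + 99892/(-264) = -2 + 99892*(-1/264) = -2 - 24973/66 = -25105/66 ≈ -380.38)
(S + (90917 + 112489)) + Q(-238) = (-25105/66 + (90917 + 112489)) + (⅐)*(-238) = (-25105/66 + 203406) - 34 = 13399691/66 - 34 = 13397447/66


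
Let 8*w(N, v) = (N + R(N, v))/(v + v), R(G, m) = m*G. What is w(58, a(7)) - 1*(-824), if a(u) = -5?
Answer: 8269/10 ≈ 826.90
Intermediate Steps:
R(G, m) = G*m
w(N, v) = (N + N*v)/(16*v) (w(N, v) = ((N + N*v)/(v + v))/8 = ((N + N*v)/((2*v)))/8 = ((N + N*v)*(1/(2*v)))/8 = ((N + N*v)/(2*v))/8 = (N + N*v)/(16*v))
w(58, a(7)) - 1*(-824) = (1/16)*58*(1 - 5)/(-5) - 1*(-824) = (1/16)*58*(-1/5)*(-4) + 824 = 29/10 + 824 = 8269/10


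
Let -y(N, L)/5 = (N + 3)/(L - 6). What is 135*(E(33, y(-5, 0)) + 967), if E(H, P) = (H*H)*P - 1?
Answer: -114615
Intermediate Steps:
y(N, L) = -5*(3 + N)/(-6 + L) (y(N, L) = -5*(N + 3)/(L - 6) = -5*(3 + N)/(-6 + L))
E(H, P) = -1 + P*H² (E(H, P) = H²*P - 1 = P*H² - 1 = -1 + P*H²)
135*(E(33, y(-5, 0)) + 967) = 135*((-1 + (5*(-3 - 1*(-5))/(-6 + 0))*33²) + 967) = 135*((-1 + (5*(-3 + 5)/(-6))*1089) + 967) = 135*((-1 + (5*(-⅙)*2)*1089) + 967) = 135*((-1 - 5/3*1089) + 967) = 135*((-1 - 1815) + 967) = 135*(-1816 + 967) = 135*(-849) = -114615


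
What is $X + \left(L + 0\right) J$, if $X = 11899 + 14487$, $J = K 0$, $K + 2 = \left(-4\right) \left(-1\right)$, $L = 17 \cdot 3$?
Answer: $26386$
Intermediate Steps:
$L = 51$
$K = 2$ ($K = -2 - -4 = -2 + 4 = 2$)
$J = 0$ ($J = 2 \cdot 0 = 0$)
$X = 26386$
$X + \left(L + 0\right) J = 26386 + \left(51 + 0\right) 0 = 26386 + 51 \cdot 0 = 26386 + 0 = 26386$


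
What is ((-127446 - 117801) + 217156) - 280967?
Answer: -309058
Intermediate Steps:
((-127446 - 117801) + 217156) - 280967 = (-245247 + 217156) - 280967 = -28091 - 280967 = -309058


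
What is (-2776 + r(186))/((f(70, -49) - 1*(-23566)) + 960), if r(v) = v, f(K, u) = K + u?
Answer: -2590/24547 ≈ -0.10551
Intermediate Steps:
(-2776 + r(186))/((f(70, -49) - 1*(-23566)) + 960) = (-2776 + 186)/(((70 - 49) - 1*(-23566)) + 960) = -2590/((21 + 23566) + 960) = -2590/(23587 + 960) = -2590/24547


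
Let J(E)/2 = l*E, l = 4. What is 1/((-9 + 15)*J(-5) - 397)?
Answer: -1/637 ≈ -0.0015699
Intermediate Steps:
J(E) = 8*E (J(E) = 2*(4*E) = 8*E)
1/((-9 + 15)*J(-5) - 397) = 1/((-9 + 15)*(8*(-5)) - 397) = 1/(6*(-40) - 397) = 1/(-240 - 397) = 1/(-637) = -1/637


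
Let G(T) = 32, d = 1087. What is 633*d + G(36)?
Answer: 688103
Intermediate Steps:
633*d + G(36) = 633*1087 + 32 = 688071 + 32 = 688103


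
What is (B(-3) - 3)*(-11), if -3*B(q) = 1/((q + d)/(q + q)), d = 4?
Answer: 11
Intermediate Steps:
B(q) = -2*q/(3*(4 + q)) (B(q) = -(q + q)/(q + 4)/3 = -2*q/(4 + q)/3 = -2*q/(3*(4 + q)))
(B(-3) - 3)*(-11) = (-2*(-3)/(12 + 3*(-3)) - 3)*(-11) = (-2*(-3)/(12 - 9) - 3)*(-11) = (-2*(-3)/3 - 3)*(-11) = (-2*(-3)*⅓ - 3)*(-11) = (2 - 3)*(-11) = -1*(-11) = 11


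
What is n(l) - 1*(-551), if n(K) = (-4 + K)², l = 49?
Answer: 2576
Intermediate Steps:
n(l) - 1*(-551) = (-4 + 49)² - 1*(-551) = 45² + 551 = 2025 + 551 = 2576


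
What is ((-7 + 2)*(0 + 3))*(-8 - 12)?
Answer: 300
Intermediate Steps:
((-7 + 2)*(0 + 3))*(-8 - 12) = -5*3*(-20) = -15*(-20) = 300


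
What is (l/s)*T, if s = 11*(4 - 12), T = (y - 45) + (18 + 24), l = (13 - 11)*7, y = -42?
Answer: 315/44 ≈ 7.1591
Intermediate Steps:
l = 14 (l = 2*7 = 14)
T = -45 (T = (-42 - 45) + (18 + 24) = -87 + 42 = -45)
s = -88 (s = 11*(-8) = -88)
(l/s)*T = (14/(-88))*(-45) = (14*(-1/88))*(-45) = -7/44*(-45) = 315/44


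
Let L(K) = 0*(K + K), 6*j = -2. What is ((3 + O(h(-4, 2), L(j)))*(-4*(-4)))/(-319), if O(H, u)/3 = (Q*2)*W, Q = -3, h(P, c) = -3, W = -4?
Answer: -1200/319 ≈ -3.7618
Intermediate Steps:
j = -⅓ (j = (⅙)*(-2) = -⅓ ≈ -0.33333)
L(K) = 0 (L(K) = 0*(2*K) = 0)
O(H, u) = 72 (O(H, u) = 3*(-3*2*(-4)) = 3*(-6*(-4)) = 3*24 = 72)
((3 + O(h(-4, 2), L(j)))*(-4*(-4)))/(-319) = ((3 + 72)*(-4*(-4)))/(-319) = (75*16)*(-1/319) = 1200*(-1/319) = -1200/319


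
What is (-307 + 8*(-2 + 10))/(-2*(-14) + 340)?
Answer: -243/368 ≈ -0.66033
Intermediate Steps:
(-307 + 8*(-2 + 10))/(-2*(-14) + 340) = (-307 + 8*8)/(28 + 340) = (-307 + 64)/368 = -243*1/368 = -243/368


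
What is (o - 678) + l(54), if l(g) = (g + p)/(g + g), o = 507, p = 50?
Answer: -4591/27 ≈ -170.04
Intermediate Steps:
l(g) = (50 + g)/(2*g) (l(g) = (g + 50)/(g + g) = (50 + g)/((2*g)) = (50 + g)*(1/(2*g)) = (50 + g)/(2*g))
(o - 678) + l(54) = (507 - 678) + (½)*(50 + 54)/54 = -171 + (½)*(1/54)*104 = -171 + 26/27 = -4591/27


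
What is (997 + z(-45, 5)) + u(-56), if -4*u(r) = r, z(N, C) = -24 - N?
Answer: 1032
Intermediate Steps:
u(r) = -r/4
(997 + z(-45, 5)) + u(-56) = (997 + (-24 - 1*(-45))) - 1/4*(-56) = (997 + (-24 + 45)) + 14 = (997 + 21) + 14 = 1018 + 14 = 1032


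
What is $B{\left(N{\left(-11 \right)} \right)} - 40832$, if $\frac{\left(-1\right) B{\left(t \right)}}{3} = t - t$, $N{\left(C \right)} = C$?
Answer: $-40832$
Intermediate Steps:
$B{\left(t \right)} = 0$ ($B{\left(t \right)} = - 3 \left(t - t\right) = \left(-3\right) 0 = 0$)
$B{\left(N{\left(-11 \right)} \right)} - 40832 = 0 - 40832 = -40832$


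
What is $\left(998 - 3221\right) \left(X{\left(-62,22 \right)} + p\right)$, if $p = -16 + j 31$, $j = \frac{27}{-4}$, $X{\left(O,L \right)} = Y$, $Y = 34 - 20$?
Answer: $\frac{1878435}{4} \approx 4.6961 \cdot 10^{5}$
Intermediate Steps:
$Y = 14$ ($Y = 34 - 20 = 14$)
$X{\left(O,L \right)} = 14$
$j = - \frac{27}{4}$ ($j = 27 \left(- \frac{1}{4}\right) = - \frac{27}{4} \approx -6.75$)
$p = - \frac{901}{4}$ ($p = -16 - \frac{837}{4} = - \frac{901}{4} \approx -225.25$)
$\left(998 - 3221\right) \left(X{\left(-62,22 \right)} + p\right) = \left(998 - 3221\right) \left(14 - \frac{901}{4}\right) = \left(-2223\right) \left(- \frac{845}{4}\right) = \frac{1878435}{4}$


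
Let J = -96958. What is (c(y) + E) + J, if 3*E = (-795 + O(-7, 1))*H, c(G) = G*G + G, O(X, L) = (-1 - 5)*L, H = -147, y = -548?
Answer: 242047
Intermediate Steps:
O(X, L) = -6*L
c(G) = G + G² (c(G) = G² + G = G + G²)
E = 39249 (E = ((-795 - 6*1)*(-147))/3 = ((-795 - 6)*(-147))/3 = (-801*(-147))/3 = (⅓)*117747 = 39249)
(c(y) + E) + J = (-548*(1 - 548) + 39249) - 96958 = (-548*(-547) + 39249) - 96958 = (299756 + 39249) - 96958 = 339005 - 96958 = 242047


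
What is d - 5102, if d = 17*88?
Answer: -3606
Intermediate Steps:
d = 1496
d - 5102 = 1496 - 5102 = -3606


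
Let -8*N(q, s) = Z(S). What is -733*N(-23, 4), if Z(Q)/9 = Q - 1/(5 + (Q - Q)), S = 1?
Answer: 6597/10 ≈ 659.70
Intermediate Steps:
Z(Q) = -9/5 + 9*Q (Z(Q) = 9*(Q - 1/(5 + (Q - Q))) = 9*(Q - 1/(5 + 0)) = 9*(Q - 1/5) = 9*(-1/5 + Q) = -9/5 + 9*Q)
N(q, s) = -9/10 (N(q, s) = -(-9/5 + 9*1)/8 = -(-9/5 + 9)/8 = -1/8*36/5 = -9/10)
-733*N(-23, 4) = -733*(-9/10) = 6597/10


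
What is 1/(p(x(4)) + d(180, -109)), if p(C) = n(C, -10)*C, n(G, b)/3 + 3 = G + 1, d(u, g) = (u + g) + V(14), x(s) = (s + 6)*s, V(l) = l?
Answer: 1/4645 ≈ 0.00021529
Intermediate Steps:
x(s) = s*(6 + s) (x(s) = (6 + s)*s = s*(6 + s))
d(u, g) = 14 + g + u (d(u, g) = (u + g) + 14 = (g + u) + 14 = 14 + g + u)
n(G, b) = -6 + 3*G (n(G, b) = -9 + 3*(G + 1) = -9 + 3*(1 + G) = -9 + (3 + 3*G) = -6 + 3*G)
p(C) = C*(-6 + 3*C) (p(C) = (-6 + 3*C)*C = C*(-6 + 3*C))
1/(p(x(4)) + d(180, -109)) = 1/(3*(4*(6 + 4))*(-2 + 4*(6 + 4)) + (14 - 109 + 180)) = 1/(3*(4*10)*(-2 + 4*10) + 85) = 1/(3*40*(-2 + 40) + 85) = 1/(3*40*38 + 85) = 1/(4560 + 85) = 1/4645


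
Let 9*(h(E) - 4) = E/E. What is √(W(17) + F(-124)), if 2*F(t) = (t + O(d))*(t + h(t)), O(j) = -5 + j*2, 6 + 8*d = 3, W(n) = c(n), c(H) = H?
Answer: 5*√44898/12 ≈ 88.288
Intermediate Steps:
h(E) = 37/9 (h(E) = 4 + (E/E)/9 = 4 + (⅑)*1 = 4 + ⅑ = 37/9)
W(n) = n
d = -3/8 (d = -¾ + (⅛)*3 = -¾ + 3/8 = -3/8 ≈ -0.37500)
O(j) = -5 + 2*j
F(t) = (-23/4 + t)*(37/9 + t)/2 (F(t) = ((t + (-5 + 2*(-3/8)))*(t + 37/9))/2 = ((t + (-5 - ¾))*(37/9 + t))/2 = ((t - 23/4)*(37/9 + t))/2 = ((-23/4 + t)*(37/9 + t))/2 = (-23/4 + t)*(37/9 + t)/2)
√(W(17) + F(-124)) = √(17 + (-851/72 + (½)*(-124)² - 59/72*(-124))) = √(17 + (-851/72 + (½)*15376 + 1829/18)) = √(17 + (-851/72 + 7688 + 1829/18)) = √(17 + 186667/24) = √(187075/24) = 5*√44898/12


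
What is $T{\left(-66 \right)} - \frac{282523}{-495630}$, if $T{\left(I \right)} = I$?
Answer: $- \frac{32429057}{495630} \approx -65.43$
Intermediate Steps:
$T{\left(-66 \right)} - \frac{282523}{-495630} = -66 - \frac{282523}{-495630} = -66 - 282523 \left(- \frac{1}{495630}\right) = -66 - - \frac{282523}{495630} = -66 + \frac{282523}{495630} = - \frac{32429057}{495630}$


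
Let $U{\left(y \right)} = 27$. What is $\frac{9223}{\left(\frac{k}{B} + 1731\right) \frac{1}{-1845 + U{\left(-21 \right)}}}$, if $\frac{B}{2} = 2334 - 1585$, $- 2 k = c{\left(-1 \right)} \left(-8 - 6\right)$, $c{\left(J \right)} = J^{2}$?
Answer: $- \frac{3588226596}{370435} \approx -9686.5$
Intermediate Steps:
$k = 7$ ($k = - \frac{\left(-1\right)^{2} \left(-8 - 6\right)}{2} = - \frac{1 \left(-14\right)}{2} = \left(- \frac{1}{2}\right) \left(-14\right) = 7$)
$B = 1498$ ($B = 2 \left(2334 - 1585\right) = 2 \cdot 749 = 1498$)
$\frac{9223}{\left(\frac{k}{B} + 1731\right) \frac{1}{-1845 + U{\left(-21 \right)}}} = \frac{9223}{\left(\frac{7}{1498} + 1731\right) \frac{1}{-1845 + 27}} = \frac{9223}{\left(7 \cdot \frac{1}{1498} + 1731\right) \frac{1}{-1818}} = \frac{9223}{\left(\frac{1}{214} + 1731\right) \left(- \frac{1}{1818}\right)} = \frac{9223}{\frac{370435}{214} \left(- \frac{1}{1818}\right)} = \frac{9223}{- \frac{370435}{389052}} = 9223 \left(- \frac{389052}{370435}\right) = - \frac{3588226596}{370435}$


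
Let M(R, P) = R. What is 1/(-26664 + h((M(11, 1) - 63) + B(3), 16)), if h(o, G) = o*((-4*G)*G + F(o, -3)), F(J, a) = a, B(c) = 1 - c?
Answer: 1/28794 ≈ 3.4729e-5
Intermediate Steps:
h(o, G) = o*(-3 - 4*G²) (h(o, G) = o*((-4*G)*G - 3) = o*(-4*G² - 3) = o*(-3 - 4*G²))
1/(-26664 + h((M(11, 1) - 63) + B(3), 16)) = 1/(-26664 - ((11 - 63) + (1 - 1*3))*(3 + 4*16²)) = 1/(-26664 - (-52 + (1 - 3))*(3 + 4*256)) = 1/(-26664 - (-52 - 2)*(3 + 1024)) = 1/(-26664 - 1*(-54)*1027) = 1/(-26664 + 55458) = 1/28794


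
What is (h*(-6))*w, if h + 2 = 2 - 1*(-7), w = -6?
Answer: 252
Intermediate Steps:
h = 7 (h = -2 + (2 - 1*(-7)) = -2 + (2 + 7) = -2 + 9 = 7)
(h*(-6))*w = (7*(-6))*(-6) = -42*(-6) = 252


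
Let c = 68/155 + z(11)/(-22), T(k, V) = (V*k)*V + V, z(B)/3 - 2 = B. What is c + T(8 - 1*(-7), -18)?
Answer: 16506671/3410 ≈ 4840.7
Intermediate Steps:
z(B) = 6 + 3*B
T(k, V) = V + k*V² (T(k, V) = k*V² + V = V + k*V²)
c = -4549/3410 (c = 68/155 + (6 + 3*11)/(-22) = 68*(1/155) + (6 + 33)*(-1/22) = 68/155 + 39*(-1/22) = 68/155 - 39/22 = -4549/3410 ≈ -1.3340)
c + T(8 - 1*(-7), -18) = -4549/3410 - 18*(1 - 18*(8 - 1*(-7))) = -4549/3410 - 18*(1 - 18*(8 + 7)) = -4549/3410 - 18*(1 - 18*15) = -4549/3410 - 18*(1 - 270) = -4549/3410 - 18*(-269) = -4549/3410 + 4842 = 16506671/3410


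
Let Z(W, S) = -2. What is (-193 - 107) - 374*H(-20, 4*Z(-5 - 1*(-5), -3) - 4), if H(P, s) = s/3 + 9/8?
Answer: 3101/4 ≈ 775.25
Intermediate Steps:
H(P, s) = 9/8 + s/3 (H(P, s) = s*(1/3) + 9*(1/8) = s/3 + 9/8 = 9/8 + s/3)
(-193 - 107) - 374*H(-20, 4*Z(-5 - 1*(-5), -3) - 4) = (-193 - 107) - 374*(9/8 + (4*(-2) - 4)/3) = -300 - 374*(9/8 + (-8 - 4)/3) = -300 - 374*(9/8 + (1/3)*(-12)) = -300 - 374*(9/8 - 4) = -300 - 374*(-23/8) = -300 + 4301/4 = 3101/4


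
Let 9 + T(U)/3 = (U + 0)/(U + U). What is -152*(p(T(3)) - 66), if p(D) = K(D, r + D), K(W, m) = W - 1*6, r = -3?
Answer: 14820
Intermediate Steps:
T(U) = -51/2 (T(U) = -27 + 3*((U + 0)/(U + U)) = -27 + 3*(U/((2*U))) = -27 + 3*(U*(1/(2*U))) = -27 + 3*(½) = -27 + 3/2 = -51/2)
K(W, m) = -6 + W (K(W, m) = W - 6 = -6 + W)
p(D) = -6 + D
-152*(p(T(3)) - 66) = -152*((-6 - 51/2) - 66) = -152*(-63/2 - 66) = -152*(-195/2) = 14820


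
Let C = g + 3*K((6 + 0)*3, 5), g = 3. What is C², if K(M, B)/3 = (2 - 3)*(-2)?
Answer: 441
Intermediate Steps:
K(M, B) = 6 (K(M, B) = 3*((2 - 3)*(-2)) = 3*(-1*(-2)) = 3*2 = 6)
C = 21 (C = 3 + 3*6 = 3 + 18 = 21)
C² = 21² = 441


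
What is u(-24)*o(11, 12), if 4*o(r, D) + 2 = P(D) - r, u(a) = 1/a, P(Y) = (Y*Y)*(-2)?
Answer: 301/96 ≈ 3.1354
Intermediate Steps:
P(Y) = -2*Y² (P(Y) = Y²*(-2) = -2*Y²)
o(r, D) = -½ - D²/2 - r/4 (o(r, D) = -½ + (-2*D² - r)/4 = -½ + (-r - 2*D²)/4 = -½ + (-D²/2 - r/4) = -½ - D²/2 - r/4)
u(-24)*o(11, 12) = (-½ - ½*12² - ¼*11)/(-24) = -(-½ - ½*144 - 11/4)/24 = -(-½ - 72 - 11/4)/24 = -1/24*(-301/4) = 301/96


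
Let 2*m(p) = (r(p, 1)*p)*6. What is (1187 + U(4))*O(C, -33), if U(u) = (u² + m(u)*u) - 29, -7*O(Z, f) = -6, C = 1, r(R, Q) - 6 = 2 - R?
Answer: 8196/7 ≈ 1170.9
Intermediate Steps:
r(R, Q) = 8 - R (r(R, Q) = 6 + (2 - R) = 8 - R)
m(p) = 3*p*(8 - p) (m(p) = (((8 - p)*p)*6)/2 = ((p*(8 - p))*6)/2 = (6*p*(8 - p))/2 = 3*p*(8 - p))
O(Z, f) = 6/7 (O(Z, f) = -⅐*(-6) = 6/7)
U(u) = -29 + u² + 3*u²*(8 - u) (U(u) = (u² + (3*u*(8 - u))*u) - 29 = (u² + 3*u²*(8 - u)) - 29 = -29 + u² + 3*u²*(8 - u))
(1187 + U(4))*O(C, -33) = (1187 + (-29 - 3*4³ + 25*4²))*(6/7) = (1187 + (-29 - 3*64 + 25*16))*(6/7) = (1187 + (-29 - 192 + 400))*(6/7) = (1187 + 179)*(6/7) = 1366*(6/7) = 8196/7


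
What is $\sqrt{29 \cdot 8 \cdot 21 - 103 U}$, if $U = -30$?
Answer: $\sqrt{7962} \approx 89.23$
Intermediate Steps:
$\sqrt{29 \cdot 8 \cdot 21 - 103 U} = \sqrt{29 \cdot 8 \cdot 21 - -3090} = \sqrt{232 \cdot 21 + 3090} = \sqrt{4872 + 3090} = \sqrt{7962}$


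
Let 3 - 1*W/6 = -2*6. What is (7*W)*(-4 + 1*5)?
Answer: 630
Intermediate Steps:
W = 90 (W = 18 - (-12)*6 = 18 - 6*(-12) = 18 + 72 = 90)
(7*W)*(-4 + 1*5) = (7*90)*(-4 + 1*5) = 630*(-4 + 5) = 630*1 = 630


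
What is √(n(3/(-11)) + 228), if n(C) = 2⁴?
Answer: 2*√61 ≈ 15.620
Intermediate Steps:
n(C) = 16
√(n(3/(-11)) + 228) = √(16 + 228) = √244 = 2*√61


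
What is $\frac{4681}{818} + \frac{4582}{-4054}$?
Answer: $\frac{7614349}{1658086} \approx 4.5923$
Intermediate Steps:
$\frac{4681}{818} + \frac{4582}{-4054} = 4681 \cdot \frac{1}{818} + 4582 \left(- \frac{1}{4054}\right) = \frac{4681}{818} - \frac{2291}{2027} = \frac{7614349}{1658086}$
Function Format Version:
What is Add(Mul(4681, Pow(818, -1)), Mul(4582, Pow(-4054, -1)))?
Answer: Rational(7614349, 1658086) ≈ 4.5923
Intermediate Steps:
Add(Mul(4681, Pow(818, -1)), Mul(4582, Pow(-4054, -1))) = Add(Mul(4681, Rational(1, 818)), Mul(4582, Rational(-1, 4054))) = Add(Rational(4681, 818), Rational(-2291, 2027)) = Rational(7614349, 1658086)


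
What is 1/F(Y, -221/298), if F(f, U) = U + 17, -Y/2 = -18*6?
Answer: 298/4845 ≈ 0.061507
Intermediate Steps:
Y = 216 (Y = -(-36)*6 = -2*(-108) = 216)
F(f, U) = 17 + U
1/F(Y, -221/298) = 1/(17 - 221/298) = 1/(4845/298) = 298/4845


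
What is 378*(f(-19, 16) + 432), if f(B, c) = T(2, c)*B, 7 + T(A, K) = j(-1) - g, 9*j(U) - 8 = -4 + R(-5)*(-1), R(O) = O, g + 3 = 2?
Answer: 199206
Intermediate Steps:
g = -1 (g = -3 + 2 = -1)
j(U) = 1 (j(U) = 8/9 + (-4 - 5*(-1))/9 = 8/9 + (-4 + 5)/9 = 8/9 + (1/9)*1 = 8/9 + 1/9 = 1)
T(A, K) = -5 (T(A, K) = -7 + (1 - 1*(-1)) = -7 + (1 + 1) = -7 + 2 = -5)
f(B, c) = -5*B
378*(f(-19, 16) + 432) = 378*(-5*(-19) + 432) = 378*(95 + 432) = 378*527 = 199206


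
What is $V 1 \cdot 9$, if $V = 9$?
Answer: $81$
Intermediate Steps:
$V 1 \cdot 9 = 9 \cdot 1 \cdot 9 = 9 \cdot 9 = 81$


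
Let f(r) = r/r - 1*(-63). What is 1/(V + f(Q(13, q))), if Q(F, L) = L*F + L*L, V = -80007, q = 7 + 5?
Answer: -1/79943 ≈ -1.2509e-5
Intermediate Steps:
q = 12
Q(F, L) = L² + F*L (Q(F, L) = F*L + L² = L² + F*L)
f(r) = 64 (f(r) = 1 + 63 = 64)
1/(V + f(Q(13, q))) = 1/(-80007 + 64) = 1/(-79943) = -1/79943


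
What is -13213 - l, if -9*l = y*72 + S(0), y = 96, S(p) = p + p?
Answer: -12445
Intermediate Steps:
S(p) = 2*p
l = -768 (l = -(96*72 + 2*0)/9 = -(6912 + 0)/9 = -1/9*6912 = -768)
-13213 - l = -13213 - 1*(-768) = -13213 + 768 = -12445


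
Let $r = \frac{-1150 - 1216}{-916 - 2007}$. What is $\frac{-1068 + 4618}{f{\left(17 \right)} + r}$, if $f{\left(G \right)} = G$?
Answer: $\frac{10376650}{52057} \approx 199.33$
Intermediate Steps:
$r = \frac{2366}{2923}$ ($r = - \frac{2366}{-2923} = \left(-2366\right) \left(- \frac{1}{2923}\right) = \frac{2366}{2923} \approx 0.80944$)
$\frac{-1068 + 4618}{f{\left(17 \right)} + r} = \frac{-1068 + 4618}{17 + \frac{2366}{2923}} = \frac{3550}{\frac{52057}{2923}} = 3550 \cdot \frac{2923}{52057} = \frac{10376650}{52057}$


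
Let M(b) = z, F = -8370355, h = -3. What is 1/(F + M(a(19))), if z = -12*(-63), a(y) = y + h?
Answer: -1/8369599 ≈ -1.1948e-7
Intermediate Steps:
a(y) = -3 + y (a(y) = y - 3 = -3 + y)
z = 756
M(b) = 756
1/(F + M(a(19))) = 1/(-8370355 + 756) = 1/(-8369599) = -1/8369599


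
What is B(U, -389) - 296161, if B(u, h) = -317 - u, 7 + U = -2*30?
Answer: -296411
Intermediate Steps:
U = -67 (U = -7 - 2*30 = -7 - 60 = -67)
B(U, -389) - 296161 = (-317 - 1*(-67)) - 296161 = (-317 + 67) - 296161 = -250 - 296161 = -296411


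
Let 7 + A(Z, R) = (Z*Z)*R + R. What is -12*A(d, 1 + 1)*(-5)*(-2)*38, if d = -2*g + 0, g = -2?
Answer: -123120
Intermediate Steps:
d = 4 (d = -2*(-2) + 0 = 4 + 0 = 4)
A(Z, R) = -7 + R + R*Z² (A(Z, R) = -7 + ((Z*Z)*R + R) = -7 + (Z²*R + R) = -7 + (R*Z² + R) = -7 + (R + R*Z²) = -7 + R + R*Z²)
-12*A(d, 1 + 1)*(-5)*(-2)*38 = -12*(-7 + (1 + 1) + (1 + 1)*4²)*(-5)*(-2)*38 = -12*(-7 + 2 + 2*16)*(-5)*(-2)*38 = -12*(-7 + 2 + 32)*(-5)*(-2)*38 = -12*27*(-5)*(-2)*38 = -(-1620)*(-2)*38 = -12*270*38 = -3240*38 = -123120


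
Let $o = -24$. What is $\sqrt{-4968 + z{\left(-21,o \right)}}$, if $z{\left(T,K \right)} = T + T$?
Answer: $i \sqrt{5010} \approx 70.781 i$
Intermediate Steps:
$z{\left(T,K \right)} = 2 T$
$\sqrt{-4968 + z{\left(-21,o \right)}} = \sqrt{-4968 + 2 \left(-21\right)} = \sqrt{-4968 - 42} = \sqrt{-5010} = i \sqrt{5010}$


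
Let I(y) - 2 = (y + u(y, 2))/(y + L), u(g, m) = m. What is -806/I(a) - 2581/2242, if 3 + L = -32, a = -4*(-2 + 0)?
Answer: -6112996/12331 ≈ -495.74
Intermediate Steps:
a = 8 (a = -4*(-2) = 8)
L = -35 (L = -3 - 32 = -35)
I(y) = 2 + (2 + y)/(-35 + y) (I(y) = 2 + (y + 2)/(y - 35) = 2 + (2 + y)/(-35 + y))
-806/I(a) - 2581/2242 = -806*(-35 + 8)/(-68 + 3*8) - 2581/2242 = -806*(-27/(-68 + 24)) - 2581*1/2242 = -806/((-1/27*(-44))) - 2581/2242 = -806/44/27 - 2581/2242 = -806*27/44 - 2581/2242 = -10881/22 - 2581/2242 = -6112996/12331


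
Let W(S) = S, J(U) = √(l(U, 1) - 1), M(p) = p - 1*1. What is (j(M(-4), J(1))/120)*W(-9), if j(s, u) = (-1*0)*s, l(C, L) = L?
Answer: 0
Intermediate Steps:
M(p) = -1 + p (M(p) = p - 1 = -1 + p)
J(U) = 0 (J(U) = √(1 - 1) = √0 = 0)
j(s, u) = 0 (j(s, u) = 0*s = 0)
(j(M(-4), J(1))/120)*W(-9) = (0/120)*(-9) = (0*(1/120))*(-9) = 0*(-9) = 0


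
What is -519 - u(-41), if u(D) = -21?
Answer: -498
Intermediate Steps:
-519 - u(-41) = -519 - 1*(-21) = -519 + 21 = -498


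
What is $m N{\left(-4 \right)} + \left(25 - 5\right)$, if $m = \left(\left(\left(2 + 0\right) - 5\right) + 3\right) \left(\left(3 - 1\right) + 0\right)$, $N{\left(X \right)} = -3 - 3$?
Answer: $20$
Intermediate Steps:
$N{\left(X \right)} = -6$
$m = 0$ ($m = \left(\left(2 - 5\right) + 3\right) \left(2 + 0\right) = \left(-3 + 3\right) 2 = 0 \cdot 2 = 0$)
$m N{\left(-4 \right)} + \left(25 - 5\right) = 0 \left(-6\right) + \left(25 - 5\right) = 0 + \left(25 - 5\right) = 0 + 20 = 20$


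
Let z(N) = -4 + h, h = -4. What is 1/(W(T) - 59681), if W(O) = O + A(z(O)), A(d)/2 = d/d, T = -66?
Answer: -1/59745 ≈ -1.6738e-5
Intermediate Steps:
z(N) = -8 (z(N) = -4 - 4 = -8)
A(d) = 2 (A(d) = 2*(d/d) = 2*1 = 2)
W(O) = 2 + O (W(O) = O + 2 = 2 + O)
1/(W(T) - 59681) = 1/((2 - 66) - 59681) = 1/(-64 - 59681) = 1/(-59745) = -1/59745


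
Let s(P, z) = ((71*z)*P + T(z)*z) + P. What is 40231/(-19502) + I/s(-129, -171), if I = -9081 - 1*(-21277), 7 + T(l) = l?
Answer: -31995432323/15567451998 ≈ -2.0553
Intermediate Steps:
T(l) = -7 + l
s(P, z) = P + z*(-7 + z) + 71*P*z (s(P, z) = ((71*z)*P + (-7 + z)*z) + P = (71*P*z + z*(-7 + z)) + P = (z*(-7 + z) + 71*P*z) + P = P + z*(-7 + z) + 71*P*z)
I = 12196 (I = -9081 + 21277 = 12196)
40231/(-19502) + I/s(-129, -171) = 40231/(-19502) + 12196/(-129 - 171*(-7 - 171) + 71*(-129)*(-171)) = 40231*(-1/19502) + 12196/(-129 - 171*(-178) + 1566189) = -40231/19502 + 12196/(-129 + 30438 + 1566189) = -40231/19502 + 12196/1596498 = -40231/19502 + 12196*(1/1596498) = -40231/19502 + 6098/798249 = -31995432323/15567451998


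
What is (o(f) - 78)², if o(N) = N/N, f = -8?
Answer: 5929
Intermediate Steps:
o(N) = 1
(o(f) - 78)² = (1 - 78)² = (-77)² = 5929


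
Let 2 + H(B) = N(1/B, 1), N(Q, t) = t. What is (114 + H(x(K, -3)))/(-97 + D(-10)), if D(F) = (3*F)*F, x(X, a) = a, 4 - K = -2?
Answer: 113/203 ≈ 0.55665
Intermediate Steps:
K = 6 (K = 4 - 1*(-2) = 4 + 2 = 6)
H(B) = -1 (H(B) = -2 + 1 = -1)
D(F) = 3*F**2
(114 + H(x(K, -3)))/(-97 + D(-10)) = (114 - 1)/(-97 + 3*(-10)**2) = 113/(-97 + 3*100) = 113/(-97 + 300) = 113/203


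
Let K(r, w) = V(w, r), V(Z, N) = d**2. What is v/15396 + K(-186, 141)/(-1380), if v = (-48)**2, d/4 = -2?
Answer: 45712/442635 ≈ 0.10327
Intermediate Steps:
d = -8 (d = 4*(-2) = -8)
V(Z, N) = 64 (V(Z, N) = (-8)**2 = 64)
K(r, w) = 64
v = 2304
v/15396 + K(-186, 141)/(-1380) = 2304/15396 + 64/(-1380) = 2304*(1/15396) + 64*(-1/1380) = 192/1283 - 16/345 = 45712/442635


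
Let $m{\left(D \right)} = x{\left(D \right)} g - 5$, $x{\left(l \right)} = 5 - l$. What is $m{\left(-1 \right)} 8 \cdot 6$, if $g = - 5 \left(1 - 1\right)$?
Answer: $-240$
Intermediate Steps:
$g = 0$ ($g = - 5 \left(1 - 1\right) = \left(-5\right) 0 = 0$)
$m{\left(D \right)} = -5$ ($m{\left(D \right)} = \left(5 - D\right) 0 - 5 = 0 - 5 = -5$)
$m{\left(-1 \right)} 8 \cdot 6 = \left(-5\right) 8 \cdot 6 = \left(-40\right) 6 = -240$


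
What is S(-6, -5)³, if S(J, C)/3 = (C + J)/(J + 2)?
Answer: 35937/64 ≈ 561.52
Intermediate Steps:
S(J, C) = 3*(C + J)/(2 + J) (S(J, C) = 3*((C + J)/(J + 2)) = 3*((C + J)/(2 + J)) = 3*(C + J)/(2 + J))
S(-6, -5)³ = (3*(-5 - 6)/(2 - 6))³ = (3*(-11)/(-4))³ = (3*(-¼)*(-11))³ = (33/4)³ = 35937/64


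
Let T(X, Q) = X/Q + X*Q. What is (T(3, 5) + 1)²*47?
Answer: 323783/25 ≈ 12951.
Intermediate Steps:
T(X, Q) = Q*X + X/Q (T(X, Q) = X/Q + Q*X = Q*X + X/Q)
(T(3, 5) + 1)²*47 = ((5*3 + 3/5) + 1)²*47 = ((15 + 3*(⅕)) + 1)²*47 = ((15 + ⅗) + 1)²*47 = (78/5 + 1)²*47 = (83/5)²*47 = (6889/25)*47 = 323783/25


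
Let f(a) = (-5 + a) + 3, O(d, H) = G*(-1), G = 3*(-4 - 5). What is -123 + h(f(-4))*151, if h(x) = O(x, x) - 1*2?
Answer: 3652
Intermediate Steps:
G = -27 (G = 3*(-9) = -27)
O(d, H) = 27 (O(d, H) = -27*(-1) = 27)
f(a) = -2 + a
h(x) = 25 (h(x) = 27 - 1*2 = 27 - 2 = 25)
-123 + h(f(-4))*151 = -123 + 25*151 = -123 + 3775 = 3652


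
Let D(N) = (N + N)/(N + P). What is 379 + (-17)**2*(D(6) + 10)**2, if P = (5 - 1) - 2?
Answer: 154397/4 ≈ 38599.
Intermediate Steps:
P = 2 (P = 4 - 2 = 2)
D(N) = 2*N/(2 + N) (D(N) = (N + N)/(N + 2) = (2*N)/(2 + N) = 2*N/(2 + N))
379 + (-17)**2*(D(6) + 10)**2 = 379 + (-17)**2*(2*6/(2 + 6) + 10)**2 = 379 + 289*(2*6/8 + 10)**2 = 379 + 289*(2*6*(1/8) + 10)**2 = 379 + 289*(3/2 + 10)**2 = 379 + 289*(23/2)**2 = 379 + 289*(529/4) = 379 + 152881/4 = 154397/4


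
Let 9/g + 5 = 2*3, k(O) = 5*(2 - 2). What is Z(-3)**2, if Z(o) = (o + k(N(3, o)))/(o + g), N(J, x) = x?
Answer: 1/4 ≈ 0.25000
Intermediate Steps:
k(O) = 0 (k(O) = 5*0 = 0)
g = 9 (g = 9/(-5 + 2*3) = 9/(-5 + 6) = 9/1 = 9*1 = 9)
Z(o) = o/(9 + o) (Z(o) = (o + 0)/(o + 9) = o/(9 + o))
Z(-3)**2 = (-3/(9 - 3))**2 = (-3/6)**2 = (-3*1/6)**2 = (-1/2)**2 = 1/4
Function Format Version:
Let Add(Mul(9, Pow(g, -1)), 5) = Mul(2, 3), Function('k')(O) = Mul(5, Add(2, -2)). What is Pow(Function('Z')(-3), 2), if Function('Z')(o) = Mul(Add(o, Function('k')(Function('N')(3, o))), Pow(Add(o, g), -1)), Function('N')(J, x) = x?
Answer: Rational(1, 4) ≈ 0.25000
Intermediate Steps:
Function('k')(O) = 0 (Function('k')(O) = Mul(5, 0) = 0)
g = 9 (g = Mul(9, Pow(Add(-5, Mul(2, 3)), -1)) = Mul(9, Pow(Add(-5, 6), -1)) = Mul(9, Pow(1, -1)) = Mul(9, 1) = 9)
Function('Z')(o) = Mul(o, Pow(Add(9, o), -1)) (Function('Z')(o) = Mul(Add(o, 0), Pow(Add(o, 9), -1)) = Mul(o, Pow(Add(9, o), -1)))
Pow(Function('Z')(-3), 2) = Pow(Mul(-3, Pow(Add(9, -3), -1)), 2) = Pow(Mul(-3, Pow(6, -1)), 2) = Pow(Mul(-3, Rational(1, 6)), 2) = Pow(Rational(-1, 2), 2) = Rational(1, 4)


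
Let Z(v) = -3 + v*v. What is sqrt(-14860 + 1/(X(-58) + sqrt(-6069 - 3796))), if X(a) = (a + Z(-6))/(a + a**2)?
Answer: sqrt(2)*sqrt((187403 - 24563580*I*sqrt(9865))/(-25 + 3306*I*sqrt(9865))) ≈ 4.1296e-5 - 121.9*I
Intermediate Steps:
Z(v) = -3 + v**2
X(a) = (33 + a)/(a + a**2) (X(a) = (a + (-3 + (-6)**2))/(a + a**2) = (a + (-3 + 36))/(a + a**2) = (a + 33)/(a + a**2) = (33 + a)/(a + a**2))
sqrt(-14860 + 1/(X(-58) + sqrt(-6069 - 3796))) = sqrt(-14860 + 1/((33 - 58)/((-58)*(1 - 58)) + sqrt(-6069 - 3796))) = sqrt(-14860 + 1/(-1/58*(-25)/(-57) + sqrt(-9865))) = sqrt(-14860 + 1/(-1/58*(-1/57)*(-25) + I*sqrt(9865))) = sqrt(-14860 + 1/(-25/3306 + I*sqrt(9865)))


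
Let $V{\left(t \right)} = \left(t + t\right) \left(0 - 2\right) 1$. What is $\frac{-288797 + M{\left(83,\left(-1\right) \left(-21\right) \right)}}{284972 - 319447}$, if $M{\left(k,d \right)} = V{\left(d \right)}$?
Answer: $\frac{288881}{34475} \approx 8.3794$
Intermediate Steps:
$V{\left(t \right)} = - 4 t$ ($V{\left(t \right)} = 2 t \left(\left(-2\right) 1\right) = 2 t \left(-2\right) = - 4 t$)
$M{\left(k,d \right)} = - 4 d$
$\frac{-288797 + M{\left(83,\left(-1\right) \left(-21\right) \right)}}{284972 - 319447} = \frac{-288797 - 4 \left(\left(-1\right) \left(-21\right)\right)}{284972 - 319447} = \frac{-288797 - 84}{-34475} = \left(-288797 - 84\right) \left(- \frac{1}{34475}\right) = \left(-288881\right) \left(- \frac{1}{34475}\right) = \frac{288881}{34475}$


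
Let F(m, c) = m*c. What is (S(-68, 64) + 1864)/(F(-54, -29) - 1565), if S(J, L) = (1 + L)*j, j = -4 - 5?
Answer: 1279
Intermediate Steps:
j = -9
S(J, L) = -9 - 9*L (S(J, L) = (1 + L)*(-9) = -9 - 9*L)
F(m, c) = c*m
(S(-68, 64) + 1864)/(F(-54, -29) - 1565) = ((-9 - 9*64) + 1864)/(-29*(-54) - 1565) = ((-9 - 576) + 1864)/(1566 - 1565) = (-585 + 1864)/1 = 1279*1 = 1279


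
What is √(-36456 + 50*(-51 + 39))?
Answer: 8*I*√579 ≈ 192.5*I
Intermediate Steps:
√(-36456 + 50*(-51 + 39)) = √(-36456 + 50*(-12)) = √(-36456 - 600) = √(-37056) = 8*I*√579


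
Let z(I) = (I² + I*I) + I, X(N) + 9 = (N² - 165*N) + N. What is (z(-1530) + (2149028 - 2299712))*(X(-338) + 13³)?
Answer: 778472768304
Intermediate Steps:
X(N) = -9 + N² - 164*N (X(N) = -9 + ((N² - 165*N) + N) = -9 + (N² - 164*N) = -9 + N² - 164*N)
z(I) = I + 2*I² (z(I) = (I² + I²) + I = 2*I² + I = I + 2*I²)
(z(-1530) + (2149028 - 2299712))*(X(-338) + 13³) = (-1530*(1 + 2*(-1530)) + (2149028 - 2299712))*((-9 + (-338)² - 164*(-338)) + 13³) = (-1530*(1 - 3060) - 150684)*((-9 + 114244 + 55432) + 2197) = (-1530*(-3059) - 150684)*(169667 + 2197) = (4680270 - 150684)*171864 = 4529586*171864 = 778472768304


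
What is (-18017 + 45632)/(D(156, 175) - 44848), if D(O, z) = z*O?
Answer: -27615/17548 ≈ -1.5737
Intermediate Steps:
D(O, z) = O*z
(-18017 + 45632)/(D(156, 175) - 44848) = (-18017 + 45632)/(156*175 - 44848) = 27615/(27300 - 44848) = 27615/(-17548) = 27615*(-1/17548) = -27615/17548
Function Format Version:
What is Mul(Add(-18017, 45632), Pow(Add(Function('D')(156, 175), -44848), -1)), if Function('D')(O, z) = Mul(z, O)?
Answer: Rational(-27615, 17548) ≈ -1.5737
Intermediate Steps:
Function('D')(O, z) = Mul(O, z)
Mul(Add(-18017, 45632), Pow(Add(Function('D')(156, 175), -44848), -1)) = Mul(Add(-18017, 45632), Pow(Add(Mul(156, 175), -44848), -1)) = Mul(27615, Pow(Add(27300, -44848), -1)) = Mul(27615, Pow(-17548, -1)) = Mul(27615, Rational(-1, 17548)) = Rational(-27615, 17548)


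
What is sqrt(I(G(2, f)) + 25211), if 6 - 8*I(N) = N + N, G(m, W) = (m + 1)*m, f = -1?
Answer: sqrt(100841)/2 ≈ 158.78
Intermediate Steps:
G(m, W) = m*(1 + m) (G(m, W) = (1 + m)*m = m*(1 + m))
I(N) = 3/4 - N/4 (I(N) = 3/4 - (N + N)/8 = 3/4 - N/4)
sqrt(I(G(2, f)) + 25211) = sqrt((3/4 - (1 + 2)/2) + 25211) = sqrt((3/4 - 3/2) + 25211) = sqrt(-3/4 + 25211) = sqrt(100841/4) = sqrt(100841)/2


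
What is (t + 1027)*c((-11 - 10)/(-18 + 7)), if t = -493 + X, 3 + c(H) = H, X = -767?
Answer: 2796/11 ≈ 254.18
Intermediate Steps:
c(H) = -3 + H
t = -1260 (t = -493 - 767 = -1260)
(t + 1027)*c((-11 - 10)/(-18 + 7)) = (-1260 + 1027)*(-3 + (-11 - 10)/(-18 + 7)) = -233*(-3 - 21/(-11)) = -233*(-3 - 21*(-1/11)) = -233*(-3 + 21/11) = -233*(-12/11) = 2796/11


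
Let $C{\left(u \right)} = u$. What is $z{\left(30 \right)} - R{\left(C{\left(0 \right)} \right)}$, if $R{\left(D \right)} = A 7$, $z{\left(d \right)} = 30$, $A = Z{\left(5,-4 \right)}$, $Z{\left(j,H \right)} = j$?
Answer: $-5$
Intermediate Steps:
$A = 5$
$R{\left(D \right)} = 35$ ($R{\left(D \right)} = 5 \cdot 7 = 35$)
$z{\left(30 \right)} - R{\left(C{\left(0 \right)} \right)} = 30 - 35 = -5$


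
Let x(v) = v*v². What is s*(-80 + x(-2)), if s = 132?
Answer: -11616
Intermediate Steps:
x(v) = v³
s*(-80 + x(-2)) = 132*(-80 + (-2)³) = 132*(-80 - 8) = 132*(-88) = -11616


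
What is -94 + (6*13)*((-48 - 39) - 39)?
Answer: -9922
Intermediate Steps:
-94 + (6*13)*((-48 - 39) - 39) = -94 + 78*(-87 - 39) = -94 + 78*(-126) = -94 - 9828 = -9922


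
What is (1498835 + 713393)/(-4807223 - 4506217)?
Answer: -553057/2328360 ≈ -0.23753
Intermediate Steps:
(1498835 + 713393)/(-4807223 - 4506217) = 2212228/(-9313440) = 2212228*(-1/9313440) = -553057/2328360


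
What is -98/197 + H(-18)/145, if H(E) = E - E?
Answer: -98/197 ≈ -0.49746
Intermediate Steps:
H(E) = 0
-98/197 + H(-18)/145 = -98/197 + 0/145 = -98*1/197 + 0*(1/145) = -98/197 + 0 = -98/197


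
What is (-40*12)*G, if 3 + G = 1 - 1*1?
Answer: 1440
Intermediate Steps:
G = -3 (G = -3 + (1 - 1*1) = -3 + (1 - 1) = -3 + 0 = -3)
(-40*12)*G = -40*12*(-3) = -480*(-3) = 1440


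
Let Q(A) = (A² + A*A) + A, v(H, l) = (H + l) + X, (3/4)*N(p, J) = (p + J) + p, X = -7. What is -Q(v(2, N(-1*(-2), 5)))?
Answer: -105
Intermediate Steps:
N(p, J) = 4*J/3 + 8*p/3 (N(p, J) = 4*((p + J) + p)/3 = 4*((J + p) + p)/3 = 4*(J + 2*p)/3 = 4*J/3 + 8*p/3)
v(H, l) = -7 + H + l (v(H, l) = (H + l) - 7 = -7 + H + l)
Q(A) = A + 2*A² (Q(A) = (A² + A²) + A = 2*A² + A = A + 2*A²)
-Q(v(2, N(-1*(-2), 5))) = -(-7 + 2 + ((4/3)*5 + 8*(-1*(-2))/3))*(1 + 2*(-7 + 2 + ((4/3)*5 + 8*(-1*(-2))/3))) = -(-7 + 2 + (20/3 + (8/3)*2))*(1 + 2*(-7 + 2 + (20/3 + (8/3)*2))) = -(-7 + 2 + (20/3 + 16/3))*(1 + 2*(-7 + 2 + (20/3 + 16/3))) = -(-7 + 2 + 12)*(1 + 2*(-7 + 2 + 12)) = -7*(1 + 2*7) = -7*(1 + 14) = -7*15 = -1*105 = -105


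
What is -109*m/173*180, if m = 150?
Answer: -2943000/173 ≈ -17012.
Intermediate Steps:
-109*m/173*180 = -16350/173*180 = -2943000/173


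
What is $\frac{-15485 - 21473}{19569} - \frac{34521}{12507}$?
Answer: $- \frac{34478035}{7416651} \approx -4.6487$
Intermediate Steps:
$\frac{-15485 - 21473}{19569} - \frac{34521}{12507} = \left(-15485 - 21473\right) \frac{1}{19569} - \frac{11507}{4169} = \left(-36958\right) \frac{1}{19569} - \frac{11507}{4169} = - \frac{36958}{19569} - \frac{11507}{4169} = - \frac{34478035}{7416651}$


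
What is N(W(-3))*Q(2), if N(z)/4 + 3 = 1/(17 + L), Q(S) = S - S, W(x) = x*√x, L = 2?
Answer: 0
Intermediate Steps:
W(x) = x^(3/2)
Q(S) = 0
N(z) = -224/19 (N(z) = -12 + 4/(17 + 2) = -12 + 4/19 = -224/19)
N(W(-3))*Q(2) = -224/19*0 = 0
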